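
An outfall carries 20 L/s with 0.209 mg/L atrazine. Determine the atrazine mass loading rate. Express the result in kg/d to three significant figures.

0.361 kg/d

20 L/s = 0.02 m³/s.
Mass flux = Q·C = 0.02 m³/s × 0.209 g/m³ = 0.00418 g/s.
= 0.00418 g/s × 86.4 = 0.3612 kg/d.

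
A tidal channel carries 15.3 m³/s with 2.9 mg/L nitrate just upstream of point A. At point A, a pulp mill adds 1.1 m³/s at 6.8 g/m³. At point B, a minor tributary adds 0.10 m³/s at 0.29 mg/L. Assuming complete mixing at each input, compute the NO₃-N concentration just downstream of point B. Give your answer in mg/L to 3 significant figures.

3.14 mg/L

After input A: C = (15.3·2.9 + 1.1·6.8) / 16.4 = 3.162 mg/L.
After input B: C = (16.4·3.162 + 0.1·0.29) / 16.5 = 3.144 mg/L.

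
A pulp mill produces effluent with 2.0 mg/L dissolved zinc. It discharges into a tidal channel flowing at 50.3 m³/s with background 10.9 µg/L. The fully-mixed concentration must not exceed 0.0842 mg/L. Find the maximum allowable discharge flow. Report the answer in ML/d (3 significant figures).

166 ML/d

10.9 µg/L = 0.0109 mg/L.
Mass balance at complete mixing: C_std·(Q_w + Q_r) = Q_w·C_e + Q_r·C_b.
Rearranging, Q_w = Q_r·(C_std − C_b)/(C_e − C_std) = 50.3·(0.0842 − 0.0109) / (2 − 0.0842) = 1.925 m³/s.
= 166.3 ML/d.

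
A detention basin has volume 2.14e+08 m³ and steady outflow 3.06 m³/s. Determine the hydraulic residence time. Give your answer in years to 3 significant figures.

2.22 yr

Q = 3.06 m³/s × 3.156e+07 s/yr = 9.657e+07 m³/yr.
Hydraulic residence time τ = V/Q = 2.14e+08/9.657e+07 = 2.216 yr.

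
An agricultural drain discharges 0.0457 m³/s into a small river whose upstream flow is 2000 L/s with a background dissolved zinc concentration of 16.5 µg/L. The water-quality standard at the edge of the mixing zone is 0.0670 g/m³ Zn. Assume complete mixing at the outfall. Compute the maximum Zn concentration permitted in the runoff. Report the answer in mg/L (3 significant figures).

2.28 mg/L

2000 L/s = 2 m³/s.
16.5 µg/L = 0.0165 mg/L.
Mass balance: 0.067·2.046 = 0.0457·Cₑ + 2·0.0165.
Cₑ = (0.1371 − 0.033) / 0.0457 = 2.277 mg/L.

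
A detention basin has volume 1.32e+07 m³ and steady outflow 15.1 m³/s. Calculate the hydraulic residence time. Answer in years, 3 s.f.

Q = 15.1 m³/s × 3.156e+07 s/yr = 4.765e+08 m³/yr.
Hydraulic residence time τ = V/Q = 1.32e+07/4.765e+08 = 0.0277 yr.

0.0277 yr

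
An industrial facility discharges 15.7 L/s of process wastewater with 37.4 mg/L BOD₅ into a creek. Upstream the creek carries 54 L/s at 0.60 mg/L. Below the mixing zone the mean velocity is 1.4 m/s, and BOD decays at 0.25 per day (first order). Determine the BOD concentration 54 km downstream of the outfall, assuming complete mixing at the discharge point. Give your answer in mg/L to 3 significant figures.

7.95 mg/L

15.7 L/s = 0.0157 m³/s.
54 L/s = 0.054 m³/s.
After complete mixing, C₀ = (0.0157·37.4 + 0.054·0.6) / 0.0697 = 8.889 mg/L.
Travel time t = 5.4e+04 m / 1.4 m/s = 3.857e+04 s = 0.4464 d.
C = 8.889·exp(−0.25·0.4464) = 8.889·0.8944 = 7.95 mg/L.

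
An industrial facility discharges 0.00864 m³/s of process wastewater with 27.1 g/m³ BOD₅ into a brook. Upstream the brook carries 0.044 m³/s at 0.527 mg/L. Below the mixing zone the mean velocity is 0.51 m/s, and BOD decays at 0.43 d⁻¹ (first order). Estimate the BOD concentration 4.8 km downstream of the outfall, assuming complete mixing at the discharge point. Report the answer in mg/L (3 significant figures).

After complete mixing, C₀ = (0.00864·27.1 + 0.044·0.527) / 0.05264 = 4.889 mg/L.
Travel time t = 4800 m / 0.51 m/s = 9412 s = 0.1089 d.
C = 4.889·exp(−0.43·0.1089) = 4.889·0.9542 = 4.665 mg/L.

4.66 mg/L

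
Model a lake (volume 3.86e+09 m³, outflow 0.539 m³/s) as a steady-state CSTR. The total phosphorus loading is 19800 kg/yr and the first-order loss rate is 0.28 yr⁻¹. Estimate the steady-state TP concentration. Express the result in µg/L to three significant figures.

Outflow Q = 0.539 m³/s × 3.156e+07 s/yr = 1.701e+07 m³/yr.
Steady-state CSTR mass balance: W = Q·C + k·V·C, so C = W/(Q + kV).
Q + kV = 1.701e+07 + 0.28·3.86e+09 = 1.098e+09 m³/yr.
C = 19800/1.098e+09 = 1.804e-05 kg/m³ = 0.01804 mg/L = 18.04 µg/L.

18.0 µg/L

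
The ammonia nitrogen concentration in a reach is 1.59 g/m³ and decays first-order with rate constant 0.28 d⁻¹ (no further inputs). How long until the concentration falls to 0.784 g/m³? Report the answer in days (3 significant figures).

2.53 d

t = ln(C₀/C)/k = ln(1.59/0.784)/0.28 = 0.7071/0.28 = 2.525 d.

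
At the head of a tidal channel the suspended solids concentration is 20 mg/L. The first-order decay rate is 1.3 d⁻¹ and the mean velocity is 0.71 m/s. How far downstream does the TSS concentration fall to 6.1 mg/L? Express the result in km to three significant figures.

From C = C₀·e^(−kt), t = ln(C₀/C)/k = ln(20/6.1)/1.3 = 1.187/1.3 = 0.9134 d.
Distance = v·t = 0.71 m/s × 7.892e+04 s = 5.603e+04 m = 56.03 km.

56.0 km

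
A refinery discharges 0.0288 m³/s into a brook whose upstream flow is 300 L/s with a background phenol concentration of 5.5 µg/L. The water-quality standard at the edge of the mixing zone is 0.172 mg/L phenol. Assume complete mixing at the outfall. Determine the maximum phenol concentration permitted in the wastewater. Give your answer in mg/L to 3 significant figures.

300 L/s = 0.3 m³/s.
5.5 µg/L = 0.0055 mg/L.
Mass balance: 0.172·0.3288 = 0.0288·Cₑ + 0.3·0.0055.
Cₑ = (0.05655 − 0.00165) / 0.0288 = 1.906 mg/L.

1.91 mg/L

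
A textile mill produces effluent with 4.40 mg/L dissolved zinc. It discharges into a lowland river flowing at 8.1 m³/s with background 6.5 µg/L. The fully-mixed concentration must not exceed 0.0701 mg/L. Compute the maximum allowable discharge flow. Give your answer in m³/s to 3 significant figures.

6.5 µg/L = 0.0065 mg/L.
Mass balance at complete mixing: C_std·(Q_w + Q_r) = Q_w·C_e + Q_r·C_b.
Rearranging, Q_w = Q_r·(C_std − C_b)/(C_e − C_std) = 8.1·(0.0701 − 0.0065) / (4.4 − 0.0701) = 0.119 m³/s.

0.119 m³/s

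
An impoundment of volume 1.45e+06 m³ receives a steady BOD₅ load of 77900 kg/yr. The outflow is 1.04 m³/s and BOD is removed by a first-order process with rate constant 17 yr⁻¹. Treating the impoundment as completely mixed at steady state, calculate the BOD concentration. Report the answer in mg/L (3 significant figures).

Outflow Q = 1.04 m³/s × 3.156e+07 s/yr = 3.282e+07 m³/yr.
Steady-state CSTR mass balance: W = Q·C + k·V·C, so C = W/(Q + kV).
Q + kV = 3.282e+07 + 17·1.45e+06 = 5.747e+07 m³/yr.
C = 77900/5.747e+07 = 0.001355 kg/m³ = 1.355 mg/L.

1.36 mg/L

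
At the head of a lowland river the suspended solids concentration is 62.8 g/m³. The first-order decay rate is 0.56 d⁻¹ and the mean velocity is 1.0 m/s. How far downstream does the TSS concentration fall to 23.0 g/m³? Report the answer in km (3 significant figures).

155 km

From C = C₀·e^(−kt), t = ln(C₀/C)/k = ln(62.8/23.0)/0.56 = 1.004/0.56 = 1.794 d.
Distance = v·t = 1.0 m/s × 1.55e+05 s = 1.55e+05 m = 155 km.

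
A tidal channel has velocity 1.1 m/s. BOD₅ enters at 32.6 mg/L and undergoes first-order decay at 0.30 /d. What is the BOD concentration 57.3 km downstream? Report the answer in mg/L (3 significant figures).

Travel time t = 57.3 km / 1.1 m/s = 5.73e+04/1.1 = 5.209e+04 s = 0.6029 d.
First-order decay: C = 32.6·exp(−0.30·0.6029) = 32.6·0.8345 = 27.21 mg/L.

27.2 mg/L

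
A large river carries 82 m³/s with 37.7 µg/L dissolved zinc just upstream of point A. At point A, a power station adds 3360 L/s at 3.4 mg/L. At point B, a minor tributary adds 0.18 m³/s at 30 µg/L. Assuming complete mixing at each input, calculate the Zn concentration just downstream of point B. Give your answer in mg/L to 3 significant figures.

37.7 µg/L = 0.0377 mg/L.
3360 L/s = 3.36 m³/s.
After input A: C = (82·0.0377 + 3.36·3.4) / 85.36 = 0.17 mg/L.
30 µg/L = 0.03 mg/L.
After input B: C = (85.36·0.17 + 0.18·0.03) / 85.54 = 0.1698 mg/L.

0.170 mg/L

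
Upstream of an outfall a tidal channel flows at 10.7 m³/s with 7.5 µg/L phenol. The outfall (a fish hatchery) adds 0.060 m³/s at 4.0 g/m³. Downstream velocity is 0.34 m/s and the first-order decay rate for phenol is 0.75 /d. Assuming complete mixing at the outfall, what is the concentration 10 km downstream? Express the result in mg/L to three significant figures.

0.0231 mg/L

7.5 µg/L = 0.0075 mg/L.
After complete mixing, C₀ = (0.06·4 + 10.7·0.0075) / 10.76 = 0.02976 mg/L.
Travel time t = 1e+04 m / 0.34 m/s = 2.941e+04 s = 0.3404 d.
C = 0.02976·exp(−0.75·0.3404) = 0.02976·0.7747 = 0.02306 mg/L.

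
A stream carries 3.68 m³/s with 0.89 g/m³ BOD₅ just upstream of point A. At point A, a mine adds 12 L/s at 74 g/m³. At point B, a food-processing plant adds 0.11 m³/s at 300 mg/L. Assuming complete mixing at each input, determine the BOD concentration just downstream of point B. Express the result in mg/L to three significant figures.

9.77 mg/L

12 L/s = 0.012 m³/s.
After input A: C = (3.68·0.89 + 0.012·74) / 3.692 = 1.128 mg/L.
After input B: C = (3.692·1.128 + 0.11·300) / 3.802 = 9.775 mg/L.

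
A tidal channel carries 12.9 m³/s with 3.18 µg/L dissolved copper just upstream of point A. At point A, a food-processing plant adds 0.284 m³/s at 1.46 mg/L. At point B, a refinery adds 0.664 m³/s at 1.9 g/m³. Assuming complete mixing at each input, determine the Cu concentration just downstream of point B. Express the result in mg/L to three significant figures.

3.18 µg/L = 0.00318 mg/L.
After input A: C = (12.9·0.00318 + 0.284·1.46) / 13.18 = 0.03456 mg/L.
After input B: C = (13.18·0.03456 + 0.664·1.9) / 13.85 = 0.124 mg/L.

0.124 mg/L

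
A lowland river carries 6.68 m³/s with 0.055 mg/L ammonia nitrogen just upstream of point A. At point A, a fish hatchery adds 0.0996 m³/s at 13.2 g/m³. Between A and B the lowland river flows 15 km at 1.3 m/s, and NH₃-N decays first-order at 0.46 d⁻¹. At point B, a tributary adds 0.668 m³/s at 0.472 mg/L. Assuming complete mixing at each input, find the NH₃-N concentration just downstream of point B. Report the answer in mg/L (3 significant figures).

After input A: C = (6.68·0.055 + 0.0996·13.2) / 6.78 = 0.2481 mg/L.
Over the 15 km reach to input B (t = 1.154e+04 s = 0.1335 d), decay gives C = 0.2481·exp(−0.46·0.1335) = 0.2333 mg/L.
After input B: C = (6.78·0.2333 + 0.668·0.472) / 7.448 = 0.2547 mg/L.

0.255 mg/L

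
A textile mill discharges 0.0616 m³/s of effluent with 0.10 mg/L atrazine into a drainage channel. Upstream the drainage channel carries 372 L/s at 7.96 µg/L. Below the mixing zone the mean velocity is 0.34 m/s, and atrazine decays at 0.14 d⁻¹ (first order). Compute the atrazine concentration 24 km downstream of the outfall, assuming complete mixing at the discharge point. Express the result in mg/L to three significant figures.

0.0188 mg/L

372 L/s = 0.372 m³/s.
7.96 µg/L = 0.00796 mg/L.
After complete mixing, C₀ = (0.0616·0.1 + 0.372·0.00796) / 0.4336 = 0.02104 mg/L.
Travel time t = 2.4e+04 m / 0.34 m/s = 7.059e+04 s = 0.817 d.
C = 0.02104·exp(−0.14·0.817) = 0.02104·0.8919 = 0.01876 mg/L.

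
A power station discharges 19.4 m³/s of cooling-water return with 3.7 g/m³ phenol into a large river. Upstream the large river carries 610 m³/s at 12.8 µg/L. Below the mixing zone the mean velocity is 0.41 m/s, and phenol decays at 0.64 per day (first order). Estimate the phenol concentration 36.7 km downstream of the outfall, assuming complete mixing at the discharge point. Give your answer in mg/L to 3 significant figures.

12.8 µg/L = 0.0128 mg/L.
After complete mixing, C₀ = (19.4·3.7 + 610·0.0128) / 629.4 = 0.1265 mg/L.
Travel time t = 3.67e+04 m / 0.41 m/s = 8.951e+04 s = 1.036 d.
C = 0.1265·exp(−0.64·1.036) = 0.1265·0.5153 = 0.06516 mg/L.

0.0652 mg/L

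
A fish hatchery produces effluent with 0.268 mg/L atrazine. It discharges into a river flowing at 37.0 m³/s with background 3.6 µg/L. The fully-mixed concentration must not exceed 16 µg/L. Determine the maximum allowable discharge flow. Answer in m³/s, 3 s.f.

1.82 m³/s

3.6 µg/L = 0.0036 mg/L.
16 µg/L = 0.016 mg/L.
Mass balance at complete mixing: C_std·(Q_w + Q_r) = Q_w·C_e + Q_r·C_b.
Rearranging, Q_w = Q_r·(C_std − C_b)/(C_e − C_std) = 37.0·(0.016 − 0.0036) / (0.268 − 0.016) = 1.821 m³/s.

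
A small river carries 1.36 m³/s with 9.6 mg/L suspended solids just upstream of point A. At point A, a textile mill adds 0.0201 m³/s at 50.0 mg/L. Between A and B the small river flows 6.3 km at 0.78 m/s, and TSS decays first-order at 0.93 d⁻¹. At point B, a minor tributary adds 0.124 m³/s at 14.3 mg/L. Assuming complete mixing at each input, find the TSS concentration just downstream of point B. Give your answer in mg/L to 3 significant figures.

After input A: C = (1.36·9.6 + 0.0201·50) / 1.38 = 10.19 mg/L.
Over the 6.3 km reach to input B (t = 8077 s = 0.09348 d), decay gives C = 10.19·exp(−0.93·0.09348) = 9.34 mg/L.
After input B: C = (1.38·9.34 + 0.124·14.3) / 1.504 = 9.749 mg/L.

9.75 mg/L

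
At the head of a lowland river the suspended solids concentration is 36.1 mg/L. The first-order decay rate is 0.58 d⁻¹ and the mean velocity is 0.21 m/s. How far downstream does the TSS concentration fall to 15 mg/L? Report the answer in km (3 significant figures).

27.5 km

From C = C₀·e^(−kt), t = ln(C₀/C)/k = ln(36.1/15)/0.58 = 0.8782/0.58 = 1.514 d.
Distance = v·t = 0.21 m/s × 1.308e+05 s = 2.747e+04 m = 27.47 km.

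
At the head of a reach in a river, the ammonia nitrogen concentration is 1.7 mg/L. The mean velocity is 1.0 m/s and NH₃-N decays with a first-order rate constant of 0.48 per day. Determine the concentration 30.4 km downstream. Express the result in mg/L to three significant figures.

Travel time t = 30.4 km / 1.0 m/s = 3.04e+04/1.0 = 3.04e+04 s = 0.3519 d.
First-order decay: C = 1.7·exp(−0.48·0.3519) = 1.7·0.8446 = 1.436 mg/L.

1.44 mg/L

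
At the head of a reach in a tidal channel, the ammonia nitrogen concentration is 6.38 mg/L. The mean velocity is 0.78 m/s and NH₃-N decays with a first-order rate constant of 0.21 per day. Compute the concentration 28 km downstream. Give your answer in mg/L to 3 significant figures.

Travel time t = 28 km / 0.78 m/s = 2.8e+04/0.78 = 3.59e+04 s = 0.4155 d.
First-order decay: C = 6.38·exp(−0.21·0.4155) = 6.38·0.9164 = 5.847 mg/L.

5.85 mg/L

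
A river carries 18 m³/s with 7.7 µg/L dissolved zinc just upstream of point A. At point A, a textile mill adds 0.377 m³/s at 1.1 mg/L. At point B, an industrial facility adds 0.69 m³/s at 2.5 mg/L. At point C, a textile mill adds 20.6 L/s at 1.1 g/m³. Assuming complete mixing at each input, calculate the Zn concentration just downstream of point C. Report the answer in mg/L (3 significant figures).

0.121 mg/L

7.7 µg/L = 0.0077 mg/L.
After input A: C = (18·0.0077 + 0.377·1.1) / 18.38 = 0.03011 mg/L.
After input B: C = (18.38·0.03011 + 0.69·2.5) / 19.07 = 0.1195 mg/L.
20.6 L/s = 0.0206 m³/s.
After input C: C = (19.07·0.1195 + 0.0206·1.1) / 19.09 = 0.1205 mg/L.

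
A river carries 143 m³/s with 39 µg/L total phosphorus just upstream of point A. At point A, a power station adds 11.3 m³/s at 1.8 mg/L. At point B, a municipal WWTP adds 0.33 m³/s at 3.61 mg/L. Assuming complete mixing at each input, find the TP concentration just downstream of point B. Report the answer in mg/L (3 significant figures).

0.175 mg/L

39 µg/L = 0.039 mg/L.
After input A: C = (143·0.039 + 11.3·1.8) / 154.3 = 0.168 mg/L.
After input B: C = (154.3·0.168 + 0.33·3.61) / 154.6 = 0.1753 mg/L.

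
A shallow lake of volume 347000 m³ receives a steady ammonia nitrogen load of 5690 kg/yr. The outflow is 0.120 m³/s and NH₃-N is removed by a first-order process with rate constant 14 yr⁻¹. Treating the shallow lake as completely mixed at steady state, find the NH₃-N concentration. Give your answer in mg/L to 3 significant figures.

0.658 mg/L

Outflow Q = 0.120 m³/s × 3.156e+07 s/yr = 3.787e+06 m³/yr.
Steady-state CSTR mass balance: W = Q·C + k·V·C, so C = W/(Q + kV).
Q + kV = 3.787e+06 + 14·347000 = 8.645e+06 m³/yr.
C = 5690/8.645e+06 = 0.0006582 kg/m³ = 0.6582 mg/L.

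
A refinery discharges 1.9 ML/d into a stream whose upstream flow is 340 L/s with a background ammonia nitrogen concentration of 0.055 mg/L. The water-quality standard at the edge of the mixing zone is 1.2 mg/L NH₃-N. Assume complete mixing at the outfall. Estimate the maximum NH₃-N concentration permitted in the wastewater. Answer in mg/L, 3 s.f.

18.9 mg/L

1.9 ML/d = 0.02199 m³/s.
340 L/s = 0.34 m³/s.
Mass balance: 1.2·0.362 = 0.02199·Cₑ + 0.34·0.055.
Cₑ = (0.4344 − 0.0187) / 0.02199 = 18.9 mg/L.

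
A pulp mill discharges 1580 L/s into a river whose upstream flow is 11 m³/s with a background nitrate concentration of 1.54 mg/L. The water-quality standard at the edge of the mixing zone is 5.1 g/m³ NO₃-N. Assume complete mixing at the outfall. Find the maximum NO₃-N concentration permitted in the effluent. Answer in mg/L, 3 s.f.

29.9 mg/L

1580 L/s = 1.58 m³/s.
Mass balance: 5.1·12.58 = 1.58·Cₑ + 11·1.54.
Cₑ = (64.16 − 16.94) / 1.58 = 29.88 mg/L.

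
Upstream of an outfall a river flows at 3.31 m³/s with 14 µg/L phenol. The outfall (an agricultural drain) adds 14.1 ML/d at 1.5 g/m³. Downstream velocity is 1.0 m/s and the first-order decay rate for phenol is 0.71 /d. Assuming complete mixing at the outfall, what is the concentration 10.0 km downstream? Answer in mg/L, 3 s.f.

0.0772 mg/L

14.1 ML/d = 0.1632 m³/s.
14 µg/L = 0.014 mg/L.
After complete mixing, C₀ = (0.1632·1.5 + 3.31·0.014) / 3.473 = 0.08382 mg/L.
Travel time t = 1e+04 m / 1.0 m/s = 1e+04 s = 0.1157 d.
C = 0.08382·exp(−0.71·0.1157) = 0.08382·0.9211 = 0.07721 mg/L.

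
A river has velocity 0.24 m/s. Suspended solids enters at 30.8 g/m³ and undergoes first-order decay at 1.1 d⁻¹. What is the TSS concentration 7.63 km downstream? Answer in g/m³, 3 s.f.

20.5 g/m³

Travel time t = 7.63 km / 0.24 m/s = 7630/0.24 = 3.179e+04 s = 0.368 d.
First-order decay: C = 30.8·exp(−1.1·0.368) = 30.8·0.6671 = 20.55 g/m³.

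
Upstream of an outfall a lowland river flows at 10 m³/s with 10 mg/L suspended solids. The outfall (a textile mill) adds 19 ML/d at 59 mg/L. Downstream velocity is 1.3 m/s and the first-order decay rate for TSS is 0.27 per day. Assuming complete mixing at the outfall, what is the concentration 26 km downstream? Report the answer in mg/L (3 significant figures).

10.4 mg/L

19 ML/d = 0.2199 m³/s.
After complete mixing, C₀ = (0.2199·59 + 10·10) / 10.22 = 11.05 mg/L.
Travel time t = 2.6e+04 m / 1.3 m/s = 2e+04 s = 0.2315 d.
C = 11.05·exp(−0.27·0.2315) = 11.05·0.9394 = 10.38 mg/L.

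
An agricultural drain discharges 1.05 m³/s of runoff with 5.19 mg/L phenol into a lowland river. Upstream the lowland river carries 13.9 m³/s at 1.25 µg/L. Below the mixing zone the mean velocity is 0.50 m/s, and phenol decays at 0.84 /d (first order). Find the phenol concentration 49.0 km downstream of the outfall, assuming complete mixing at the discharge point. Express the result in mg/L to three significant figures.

0.141 mg/L

1.25 µg/L = 0.00125 mg/L.
After complete mixing, C₀ = (1.05·5.19 + 13.9·0.00125) / 14.95 = 0.3657 mg/L.
Travel time t = 4.9e+04 m / 0.50 m/s = 9.8e+04 s = 1.134 d.
C = 0.3657·exp(−0.84·1.134) = 0.3657·0.3857 = 0.141 mg/L.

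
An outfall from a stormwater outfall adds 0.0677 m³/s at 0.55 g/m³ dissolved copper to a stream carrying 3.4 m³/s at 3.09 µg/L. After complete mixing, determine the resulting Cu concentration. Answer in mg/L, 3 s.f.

3.09 µg/L = 0.00309 mg/L.
Flow-weighted mixing gives C = (0.0677·0.55 + 3.4·0.00309) / (0.0677 + 3.4) = 0.04774/3.468 = 0.01377 mg/L.

0.0138 mg/L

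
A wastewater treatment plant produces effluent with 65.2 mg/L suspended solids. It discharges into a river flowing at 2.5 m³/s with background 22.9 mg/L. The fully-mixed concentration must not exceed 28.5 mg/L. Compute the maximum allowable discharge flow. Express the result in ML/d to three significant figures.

33.0 ML/d

Mass balance at complete mixing: C_std·(Q_w + Q_r) = Q_w·C_e + Q_r·C_b.
Rearranging, Q_w = Q_r·(C_std − C_b)/(C_e − C_std) = 2.5·(28.5 − 22.9) / (65.2 − 28.5) = 0.3815 m³/s.
= 32.96 ML/d.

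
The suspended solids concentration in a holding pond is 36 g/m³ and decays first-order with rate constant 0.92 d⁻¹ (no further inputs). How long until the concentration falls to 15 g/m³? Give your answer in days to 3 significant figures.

0.952 d

t = ln(C₀/C)/k = ln(36/15)/0.92 = 0.8755/0.92 = 0.9516 d.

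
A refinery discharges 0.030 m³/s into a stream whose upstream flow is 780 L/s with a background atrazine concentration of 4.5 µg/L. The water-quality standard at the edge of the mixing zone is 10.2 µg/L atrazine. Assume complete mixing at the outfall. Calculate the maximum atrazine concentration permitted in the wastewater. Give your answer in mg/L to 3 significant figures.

780 L/s = 0.78 m³/s.
4.5 µg/L = 0.0045 mg/L.
10.2 µg/L = 0.0102 mg/L.
Mass balance: 0.0102·0.81 = 0.03·Cₑ + 0.78·0.0045.
Cₑ = (0.008262 − 0.00351) / 0.03 = 0.1584 mg/L.

0.158 mg/L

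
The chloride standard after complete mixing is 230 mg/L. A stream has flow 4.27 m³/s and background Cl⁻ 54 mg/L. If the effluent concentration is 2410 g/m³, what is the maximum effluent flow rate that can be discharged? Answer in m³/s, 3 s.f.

Mass balance at complete mixing: C_std·(Q_w + Q_r) = Q_w·C_e + Q_r·C_b.
Rearranging, Q_w = Q_r·(C_std − C_b)/(C_e − C_std) = 4.27·(230 − 54) / (2410 − 230) = 0.3447 m³/s.

0.345 m³/s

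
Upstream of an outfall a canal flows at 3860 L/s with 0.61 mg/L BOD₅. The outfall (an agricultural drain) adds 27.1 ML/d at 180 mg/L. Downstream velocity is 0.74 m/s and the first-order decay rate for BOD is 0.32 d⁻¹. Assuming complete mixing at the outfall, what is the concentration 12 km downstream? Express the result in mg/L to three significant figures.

27.1 ML/d = 0.3137 m³/s.
3860 L/s = 3.86 m³/s.
After complete mixing, C₀ = (0.3137·180 + 3.86·0.61) / 4.174 = 14.09 mg/L.
Travel time t = 1.2e+04 m / 0.74 m/s = 1.622e+04 s = 0.1877 d.
C = 14.09·exp(−0.32·0.1877) = 14.09·0.9417 = 13.27 mg/L.

13.3 mg/L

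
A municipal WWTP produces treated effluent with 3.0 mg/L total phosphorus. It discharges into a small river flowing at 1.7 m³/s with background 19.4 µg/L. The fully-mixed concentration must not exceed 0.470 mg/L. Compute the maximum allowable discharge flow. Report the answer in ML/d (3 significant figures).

19.4 µg/L = 0.0194 mg/L.
Mass balance at complete mixing: C_std·(Q_w + Q_r) = Q_w·C_e + Q_r·C_b.
Rearranging, Q_w = Q_r·(C_std − C_b)/(C_e − C_std) = 1.7·(0.47 − 0.0194) / (3 − 0.47) = 0.3028 m³/s.
= 26.16 ML/d.

26.2 ML/d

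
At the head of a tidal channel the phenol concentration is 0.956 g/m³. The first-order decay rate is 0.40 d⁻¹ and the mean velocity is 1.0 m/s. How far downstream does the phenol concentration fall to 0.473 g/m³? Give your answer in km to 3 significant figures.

152 km

From C = C₀·e^(−kt), t = ln(C₀/C)/k = ln(0.956/0.473)/0.40 = 0.7037/0.40 = 1.759 d.
Distance = v·t = 1.0 m/s × 1.52e+05 s = 1.52e+05 m = 152 km.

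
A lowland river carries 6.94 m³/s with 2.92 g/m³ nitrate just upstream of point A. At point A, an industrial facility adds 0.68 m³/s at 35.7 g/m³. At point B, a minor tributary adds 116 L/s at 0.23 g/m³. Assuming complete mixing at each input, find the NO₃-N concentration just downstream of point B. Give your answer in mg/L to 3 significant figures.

5.76 mg/L

After input A: C = (6.94·2.92 + 0.68·35.7) / 7.62 = 5.845 mg/L.
116 L/s = 0.116 m³/s.
After input B: C = (7.62·5.845 + 0.116·0.23) / 7.736 = 5.761 mg/L.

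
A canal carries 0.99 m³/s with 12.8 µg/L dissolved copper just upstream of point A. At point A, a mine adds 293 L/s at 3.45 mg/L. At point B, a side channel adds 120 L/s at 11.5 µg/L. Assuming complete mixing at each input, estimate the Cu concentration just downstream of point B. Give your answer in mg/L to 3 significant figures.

0.731 mg/L

12.8 µg/L = 0.0128 mg/L.
293 L/s = 0.293 m³/s.
After input A: C = (0.99·0.0128 + 0.293·3.45) / 1.283 = 0.7978 mg/L.
120 L/s = 0.12 m³/s.
11.5 µg/L = 0.0115 mg/L.
After input B: C = (1.283·0.7978 + 0.12·0.0115) / 1.403 = 0.7305 mg/L.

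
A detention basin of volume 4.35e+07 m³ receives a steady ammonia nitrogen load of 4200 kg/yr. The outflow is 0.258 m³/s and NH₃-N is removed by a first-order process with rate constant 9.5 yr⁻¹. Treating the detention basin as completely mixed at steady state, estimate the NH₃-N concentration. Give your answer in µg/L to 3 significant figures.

Outflow Q = 0.258 m³/s × 3.156e+07 s/yr = 8.142e+06 m³/yr.
Steady-state CSTR mass balance: W = Q·C + k·V·C, so C = W/(Q + kV).
Q + kV = 8.142e+06 + 9.5·4.35e+07 = 4.214e+08 m³/yr.
C = 4200/4.214e+08 = 9.967e-06 kg/m³ = 0.009967 mg/L = 9.967 µg/L.

9.97 µg/L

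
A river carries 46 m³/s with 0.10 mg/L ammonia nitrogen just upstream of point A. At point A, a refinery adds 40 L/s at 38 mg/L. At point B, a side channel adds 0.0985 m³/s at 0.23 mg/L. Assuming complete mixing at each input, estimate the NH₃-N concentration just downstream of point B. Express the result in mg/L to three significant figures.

0.133 mg/L

40 L/s = 0.04 m³/s.
After input A: C = (46·0.1 + 0.04·38) / 46.04 = 0.1329 mg/L.
After input B: C = (46.04·0.1329 + 0.0985·0.23) / 46.14 = 0.1331 mg/L.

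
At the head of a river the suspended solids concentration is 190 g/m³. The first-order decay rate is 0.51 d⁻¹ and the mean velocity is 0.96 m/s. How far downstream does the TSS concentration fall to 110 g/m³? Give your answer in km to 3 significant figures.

From C = C₀·e^(−kt), t = ln(C₀/C)/k = ln(190/110)/0.51 = 0.5465/0.51 = 1.072 d.
Distance = v·t = 0.96 m/s × 9.259e+04 s = 8.889e+04 m = 88.89 km.

88.9 km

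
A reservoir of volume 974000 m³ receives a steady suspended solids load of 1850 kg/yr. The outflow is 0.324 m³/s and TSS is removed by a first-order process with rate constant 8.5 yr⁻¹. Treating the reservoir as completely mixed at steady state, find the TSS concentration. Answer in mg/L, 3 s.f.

0.100 mg/L

Outflow Q = 0.324 m³/s × 3.156e+07 s/yr = 1.022e+07 m³/yr.
Steady-state CSTR mass balance: W = Q·C + k·V·C, so C = W/(Q + kV).
Q + kV = 1.022e+07 + 8.5·974000 = 1.85e+07 m³/yr.
C = 1850/1.85e+07 = 9.998e-05 kg/m³ = 0.09998 mg/L.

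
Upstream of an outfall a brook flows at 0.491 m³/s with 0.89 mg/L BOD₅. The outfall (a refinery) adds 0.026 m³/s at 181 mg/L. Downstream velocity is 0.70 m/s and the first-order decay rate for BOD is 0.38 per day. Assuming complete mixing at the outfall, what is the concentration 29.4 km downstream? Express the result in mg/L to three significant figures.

8.27 mg/L

After complete mixing, C₀ = (0.026·181 + 0.491·0.89) / 0.517 = 9.948 mg/L.
Travel time t = 2.94e+04 m / 0.70 m/s = 4.2e+04 s = 0.4861 d.
C = 9.948·exp(−0.38·0.4861) = 9.948·0.8313 = 8.27 mg/L.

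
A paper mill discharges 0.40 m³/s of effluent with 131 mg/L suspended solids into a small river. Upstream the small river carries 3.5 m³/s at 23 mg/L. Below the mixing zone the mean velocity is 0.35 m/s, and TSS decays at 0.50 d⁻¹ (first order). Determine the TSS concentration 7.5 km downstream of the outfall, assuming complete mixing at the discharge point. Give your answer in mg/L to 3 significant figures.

After complete mixing, C₀ = (0.4·131 + 3.5·23) / 3.9 = 34.08 mg/L.
Travel time t = 7500 m / 0.35 m/s = 2.143e+04 s = 0.248 d.
C = 34.08·exp(−0.50·0.248) = 34.08·0.8834 = 30.1 mg/L.

30.1 mg/L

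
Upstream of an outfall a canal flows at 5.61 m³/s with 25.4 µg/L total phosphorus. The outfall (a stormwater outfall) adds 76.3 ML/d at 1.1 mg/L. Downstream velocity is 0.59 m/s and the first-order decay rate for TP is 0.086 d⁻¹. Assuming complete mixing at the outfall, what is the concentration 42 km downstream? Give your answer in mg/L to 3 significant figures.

76.3 ML/d = 0.8831 m³/s.
25.4 µg/L = 0.0254 mg/L.
After complete mixing, C₀ = (0.8831·1.1 + 5.61·0.0254) / 6.493 = 0.1716 mg/L.
Travel time t = 4.2e+04 m / 0.59 m/s = 7.119e+04 s = 0.8239 d.
C = 0.1716·exp(−0.086·0.8239) = 0.1716·0.9316 = 0.1598 mg/L.

0.160 mg/L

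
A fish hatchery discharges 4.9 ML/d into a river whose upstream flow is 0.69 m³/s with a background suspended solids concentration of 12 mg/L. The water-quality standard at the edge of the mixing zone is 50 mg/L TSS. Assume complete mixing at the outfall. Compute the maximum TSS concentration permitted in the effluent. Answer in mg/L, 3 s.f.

512 mg/L

4.9 ML/d = 0.05671 m³/s.
Mass balance: 50·0.7467 = 0.05671·Cₑ + 0.69·12.
Cₑ = (37.34 − 8.28) / 0.05671 = 512.3 mg/L.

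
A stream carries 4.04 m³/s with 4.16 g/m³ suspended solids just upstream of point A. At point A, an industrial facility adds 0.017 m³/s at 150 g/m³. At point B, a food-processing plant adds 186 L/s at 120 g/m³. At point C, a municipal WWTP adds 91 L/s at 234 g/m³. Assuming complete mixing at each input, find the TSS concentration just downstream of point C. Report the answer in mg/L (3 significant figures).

14.5 mg/L

After input A: C = (4.04·4.16 + 0.017·150) / 4.057 = 4.771 mg/L.
186 L/s = 0.186 m³/s.
After input B: C = (4.057·4.771 + 0.186·120) / 4.243 = 9.822 mg/L.
91 L/s = 0.091 m³/s.
After input C: C = (4.243·9.822 + 0.091·234) / 4.334 = 14.53 mg/L.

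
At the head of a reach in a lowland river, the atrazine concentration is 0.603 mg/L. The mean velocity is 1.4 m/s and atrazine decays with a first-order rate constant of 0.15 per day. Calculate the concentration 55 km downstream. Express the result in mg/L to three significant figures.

Travel time t = 55 km / 1.4 m/s = 5.5e+04/1.4 = 3.929e+04 s = 0.4547 d.
First-order decay: C = 0.603·exp(−0.15·0.4547) = 0.603·0.9341 = 0.5632 mg/L.

0.563 mg/L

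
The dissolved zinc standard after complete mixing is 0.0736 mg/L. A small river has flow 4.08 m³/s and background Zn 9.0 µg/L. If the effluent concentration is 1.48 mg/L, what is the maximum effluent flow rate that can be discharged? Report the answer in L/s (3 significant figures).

187 L/s

9.0 µg/L = 0.009 mg/L.
Mass balance at complete mixing: C_std·(Q_w + Q_r) = Q_w·C_e + Q_r·C_b.
Rearranging, Q_w = Q_r·(C_std − C_b)/(C_e − C_std) = 4.08·(0.0736 − 0.009) / (1.48 − 0.0736) = 0.1874 m³/s.
= 187.4 L/s.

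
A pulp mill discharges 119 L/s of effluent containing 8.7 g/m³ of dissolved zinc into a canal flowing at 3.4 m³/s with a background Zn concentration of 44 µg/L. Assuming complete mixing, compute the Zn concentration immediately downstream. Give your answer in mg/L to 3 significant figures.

0.337 mg/L

119 L/s = 0.119 m³/s.
44 µg/L = 0.044 mg/L.
Conservation of mass across the mixing zone: C = (0.119·8.7 + 3.4·0.044) / (0.119 + 3.4) = 1.185/3.519 = 0.3367 mg/L.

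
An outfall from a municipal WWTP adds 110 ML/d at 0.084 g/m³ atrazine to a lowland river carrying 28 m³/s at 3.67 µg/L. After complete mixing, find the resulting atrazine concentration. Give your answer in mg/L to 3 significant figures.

0.00716 mg/L

110 ML/d = 1.273 m³/s.
3.67 µg/L = 0.00367 mg/L.
Flow-weighted mixing gives C = (1.273·0.084 + 28·0.00367) / (1.273 + 28) = 0.2097/29.27 = 0.007164 mg/L.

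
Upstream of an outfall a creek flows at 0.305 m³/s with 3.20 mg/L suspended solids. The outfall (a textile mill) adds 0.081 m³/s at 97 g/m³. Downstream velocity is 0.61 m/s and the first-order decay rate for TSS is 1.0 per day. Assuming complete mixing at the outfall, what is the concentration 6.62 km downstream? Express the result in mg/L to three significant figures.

After complete mixing, C₀ = (0.081·97 + 0.305·3.2) / 0.386 = 22.88 mg/L.
Travel time t = 6620 m / 0.61 m/s = 1.085e+04 s = 0.1256 d.
C = 22.88·exp(−1.0·0.1256) = 22.88·0.882 = 20.18 mg/L.

20.2 mg/L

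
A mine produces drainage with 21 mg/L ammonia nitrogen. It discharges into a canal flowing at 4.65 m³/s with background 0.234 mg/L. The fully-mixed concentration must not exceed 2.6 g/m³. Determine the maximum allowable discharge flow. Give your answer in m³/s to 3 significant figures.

0.598 m³/s

Mass balance at complete mixing: C_std·(Q_w + Q_r) = Q_w·C_e + Q_r·C_b.
Rearranging, Q_w = Q_r·(C_std − C_b)/(C_e − C_std) = 4.65·(2.6 − 0.234) / (21 − 2.6) = 0.5979 m³/s.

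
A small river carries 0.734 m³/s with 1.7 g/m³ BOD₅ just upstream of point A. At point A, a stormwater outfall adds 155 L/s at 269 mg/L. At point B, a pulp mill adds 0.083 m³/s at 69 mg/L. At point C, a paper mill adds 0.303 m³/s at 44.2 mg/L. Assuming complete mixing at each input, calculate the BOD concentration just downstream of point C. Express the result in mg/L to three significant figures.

155 L/s = 0.155 m³/s.
After input A: C = (0.734·1.7 + 0.155·269) / 0.889 = 48.3 mg/L.
After input B: C = (0.889·48.3 + 0.083·69) / 0.972 = 50.07 mg/L.
After input C: C = (0.972·50.07 + 0.303·44.2) / 1.275 = 48.68 mg/L.

48.7 mg/L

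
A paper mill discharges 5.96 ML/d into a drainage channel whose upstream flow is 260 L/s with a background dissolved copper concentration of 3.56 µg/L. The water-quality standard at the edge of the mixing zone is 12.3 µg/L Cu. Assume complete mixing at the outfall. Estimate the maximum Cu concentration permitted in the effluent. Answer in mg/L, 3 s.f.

0.0452 mg/L

5.96 ML/d = 0.06898 m³/s.
260 L/s = 0.26 m³/s.
3.56 µg/L = 0.00356 mg/L.
12.3 µg/L = 0.0123 mg/L.
Mass balance: 0.0123·0.329 = 0.06898·Cₑ + 0.26·0.00356.
Cₑ = (0.004046 − 0.0009256) / 0.06898 = 0.04524 mg/L.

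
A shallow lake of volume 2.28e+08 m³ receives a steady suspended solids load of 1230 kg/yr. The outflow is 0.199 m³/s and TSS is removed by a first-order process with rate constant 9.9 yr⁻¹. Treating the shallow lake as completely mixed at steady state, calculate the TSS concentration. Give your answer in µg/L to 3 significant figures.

0.543 µg/L

Outflow Q = 0.199 m³/s × 3.156e+07 s/yr = 6.28e+06 m³/yr.
Steady-state CSTR mass balance: W = Q·C + k·V·C, so C = W/(Q + kV).
Q + kV = 6.28e+06 + 9.9·2.28e+08 = 2.263e+09 m³/yr.
C = 1230/2.263e+09 = 5.434e-07 kg/m³ = 0.0005434 mg/L = 0.5434 µg/L.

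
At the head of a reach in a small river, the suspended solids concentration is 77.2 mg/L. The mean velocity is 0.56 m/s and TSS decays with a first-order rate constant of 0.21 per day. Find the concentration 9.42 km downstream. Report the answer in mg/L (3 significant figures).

74.1 mg/L

Travel time t = 9.42 km / 0.56 m/s = 9420/0.56 = 1.682e+04 s = 0.1947 d.
First-order decay: C = 77.2·exp(−0.21·0.1947) = 77.2·0.9599 = 74.11 mg/L.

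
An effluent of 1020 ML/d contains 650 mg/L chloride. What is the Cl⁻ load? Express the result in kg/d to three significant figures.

1020 ML/d = 11.81 m³/s.
Mass flux = Q·C = 11.81 m³/s × 650 g/m³ = 7674 g/s.
= 7674 g/s × 86.4 = 6.63e+05 kg/d.

663000 kg/d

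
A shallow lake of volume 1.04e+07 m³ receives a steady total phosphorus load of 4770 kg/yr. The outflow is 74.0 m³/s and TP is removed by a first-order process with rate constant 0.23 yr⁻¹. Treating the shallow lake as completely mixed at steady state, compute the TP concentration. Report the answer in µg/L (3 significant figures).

Outflow Q = 74.0 m³/s × 3.156e+07 s/yr = 2.335e+09 m³/yr.
Steady-state CSTR mass balance: W = Q·C + k·V·C, so C = W/(Q + kV).
Q + kV = 2.335e+09 + 0.23·1.04e+07 = 2.338e+09 m³/yr.
C = 4770/2.338e+09 = 2.041e-06 kg/m³ = 0.002041 mg/L = 2.041 µg/L.

2.04 µg/L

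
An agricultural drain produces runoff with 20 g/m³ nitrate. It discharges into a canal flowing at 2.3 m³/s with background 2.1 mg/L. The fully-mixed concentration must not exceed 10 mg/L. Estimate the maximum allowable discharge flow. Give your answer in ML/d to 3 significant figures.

157 ML/d

Mass balance at complete mixing: C_std·(Q_w + Q_r) = Q_w·C_e + Q_r·C_b.
Rearranging, Q_w = Q_r·(C_std − C_b)/(C_e − C_std) = 2.3·(10 − 2.1) / (20 − 10) = 1.817 m³/s.
= 157 ML/d.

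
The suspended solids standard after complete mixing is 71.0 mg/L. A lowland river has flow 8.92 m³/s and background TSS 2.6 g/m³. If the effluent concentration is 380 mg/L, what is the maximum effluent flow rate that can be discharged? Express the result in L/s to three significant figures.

Mass balance at complete mixing: C_std·(Q_w + Q_r) = Q_w·C_e + Q_r·C_b.
Rearranging, Q_w = Q_r·(C_std − C_b)/(C_e − C_std) = 8.92·(71 − 2.6) / (380 − 71) = 1.975 m³/s.
= 1975 L/s.

1970 L/s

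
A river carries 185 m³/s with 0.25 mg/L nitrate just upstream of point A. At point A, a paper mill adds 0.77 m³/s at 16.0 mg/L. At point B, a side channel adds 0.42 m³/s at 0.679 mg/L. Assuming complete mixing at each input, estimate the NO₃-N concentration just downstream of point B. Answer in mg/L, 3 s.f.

0.316 mg/L

After input A: C = (185·0.25 + 0.77·16) / 185.8 = 0.3153 mg/L.
After input B: C = (185.8·0.3153 + 0.42·0.679) / 186.2 = 0.3161 mg/L.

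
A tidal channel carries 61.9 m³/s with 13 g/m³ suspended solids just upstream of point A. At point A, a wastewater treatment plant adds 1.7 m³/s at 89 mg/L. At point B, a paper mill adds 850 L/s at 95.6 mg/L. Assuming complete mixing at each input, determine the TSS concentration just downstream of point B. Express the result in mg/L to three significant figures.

After input A: C = (61.9·13 + 1.7·89) / 63.6 = 15.03 mg/L.
850 L/s = 0.85 m³/s.
After input B: C = (63.6·15.03 + 0.85·95.6) / 64.45 = 16.09 mg/L.

16.1 mg/L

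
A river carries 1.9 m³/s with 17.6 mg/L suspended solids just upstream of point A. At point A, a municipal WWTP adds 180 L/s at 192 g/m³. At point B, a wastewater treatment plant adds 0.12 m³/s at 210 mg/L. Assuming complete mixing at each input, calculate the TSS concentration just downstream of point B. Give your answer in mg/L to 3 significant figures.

180 L/s = 0.18 m³/s.
After input A: C = (1.9·17.6 + 0.18·192) / 2.08 = 32.69 mg/L.
After input B: C = (2.08·32.69 + 0.12·210) / 2.2 = 42.36 mg/L.

42.4 mg/L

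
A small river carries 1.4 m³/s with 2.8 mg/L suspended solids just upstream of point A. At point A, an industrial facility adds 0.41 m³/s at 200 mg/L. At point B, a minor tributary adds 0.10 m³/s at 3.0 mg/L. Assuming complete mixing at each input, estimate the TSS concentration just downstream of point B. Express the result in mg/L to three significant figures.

After input A: C = (1.4·2.8 + 0.41·200) / 1.81 = 47.47 mg/L.
After input B: C = (1.81·47.47 + 0.1·3) / 1.91 = 45.14 mg/L.

45.1 mg/L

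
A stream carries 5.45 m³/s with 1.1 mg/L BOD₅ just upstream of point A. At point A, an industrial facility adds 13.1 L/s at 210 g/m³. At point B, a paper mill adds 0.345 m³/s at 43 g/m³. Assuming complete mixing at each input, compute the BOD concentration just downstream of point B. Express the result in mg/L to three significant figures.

4.06 mg/L

13.1 L/s = 0.0131 m³/s.
After input A: C = (5.45·1.1 + 0.0131·210) / 5.463 = 1.601 mg/L.
After input B: C = (5.463·1.601 + 0.345·43) / 5.808 = 4.06 mg/L.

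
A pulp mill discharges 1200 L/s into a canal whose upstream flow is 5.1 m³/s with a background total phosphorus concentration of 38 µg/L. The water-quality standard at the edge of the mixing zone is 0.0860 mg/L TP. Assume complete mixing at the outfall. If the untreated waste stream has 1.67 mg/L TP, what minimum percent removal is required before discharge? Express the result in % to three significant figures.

1200 L/s = 1.2 m³/s.
38 µg/L = 0.038 mg/L.
Mass balance: 0.086·6.3 = 1.2·Cₑ + 5.1·0.038.
Cₑ = (0.5418 − 0.1938) / 1.2 = 0.29 mg/L.
Required removal = 1 − 0.29/1.67 = 82.63 %.

82.6 %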